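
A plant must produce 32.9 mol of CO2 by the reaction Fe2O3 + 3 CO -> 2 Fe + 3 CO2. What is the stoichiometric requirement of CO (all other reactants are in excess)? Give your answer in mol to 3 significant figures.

n(CO2) = 32.90 mol
n(CO) = (3/3) × 32.90 = 32.90 mol

32.9 mol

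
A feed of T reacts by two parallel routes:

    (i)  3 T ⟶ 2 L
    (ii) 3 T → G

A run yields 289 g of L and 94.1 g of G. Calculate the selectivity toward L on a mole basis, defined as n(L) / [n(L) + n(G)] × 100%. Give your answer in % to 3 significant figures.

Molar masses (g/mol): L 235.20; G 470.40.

86.0 %

n(L) = 289 / 235.20 = 1.229 mol
n(G) = 94.1 / 470.40 = 0.2000 mol
selectivity = 1.229/(1.229+0.2000) × 100 = 86.00 %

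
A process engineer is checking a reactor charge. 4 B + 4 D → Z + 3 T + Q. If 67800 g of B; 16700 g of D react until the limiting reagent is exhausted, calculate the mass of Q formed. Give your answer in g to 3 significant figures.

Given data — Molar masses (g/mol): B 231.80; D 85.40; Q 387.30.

n(B) = 67800 / 231.80 = 292.5 mol
n(D) = 16700 / 85.40 = 195.6 mol
n/ν for B = 292.5/4 = 73.13
n/ν for D = 195.6/4 = 48.90
Smallest n/ν is D → limiting reagent.
n(Q) = (1/4) × 195.6 = 48.90 mol
mass = 48.90 × 387.30 = 18940 g

18900 g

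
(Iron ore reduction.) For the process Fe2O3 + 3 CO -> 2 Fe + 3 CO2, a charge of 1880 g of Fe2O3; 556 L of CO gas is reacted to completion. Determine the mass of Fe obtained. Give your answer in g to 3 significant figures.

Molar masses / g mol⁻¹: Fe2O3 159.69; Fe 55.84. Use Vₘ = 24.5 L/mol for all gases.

845 g

n(Fe2O3) = 1880 / 159.69 = 11.77 mol
n(CO) = 556.0 / 24.5 = 22.69 mol
n/ν → Fe2O3: 11.77, CO: 7.563; CO is limiting.
n(Fe) = (2/3) × 22.69 = 15.13 mol
mass = 15.13 × 55.84 = 844.9 g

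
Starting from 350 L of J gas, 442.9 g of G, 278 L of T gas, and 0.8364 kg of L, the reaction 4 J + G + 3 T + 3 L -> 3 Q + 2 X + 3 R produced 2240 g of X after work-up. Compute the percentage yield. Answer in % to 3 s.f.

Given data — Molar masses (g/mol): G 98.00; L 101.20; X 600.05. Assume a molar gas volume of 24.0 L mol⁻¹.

67.8 %

n(J) = 350.0 / 24.0 = 14.58 mol
n(G) = 442.9 / 98.00 = 4.519 mol
n(T) = 278.0 / 24.0 = 11.58 mol
n(L) = 0.8364×1000 / 101.20 = 8.265 mol
n/ν for J = 14.58/4 = 3.645
n/ν for G = 4.519/1 = 4.519
n/ν for T = 11.58/3 = 3.860
n/ν for L = 8.265/3 = 2.755
Smallest n/ν is L → limiting reagent.
theoretical n(X) = (2/3) × 8.265 = 5.510 mol → 3306 g
% yield = 2240 / 3306 × 100 = 67.76 %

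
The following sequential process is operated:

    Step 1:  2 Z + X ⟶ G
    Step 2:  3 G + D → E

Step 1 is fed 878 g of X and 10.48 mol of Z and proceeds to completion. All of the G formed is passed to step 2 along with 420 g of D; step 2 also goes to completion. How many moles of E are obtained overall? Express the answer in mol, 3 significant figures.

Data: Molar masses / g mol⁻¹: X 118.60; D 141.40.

Step 1:
n(X) = 878.0 / 118.60 = 7.403 mol
n(Z) = 10.48 mol
n/ν for X = 7.403/1 = 7.403
n/ν for Z = 10.48/2 = 5.240
Smallest n/ν is Z → limiting reagent.
n(G) produced = (1/2) × 10.48 = 5.240 mol
Step 2:
n(G) available = 5.240 mol
n(D) = 420.0 / 141.40 = 2.970 mol
n/ν for G = 5.240/3 = 1.747
n/ν for D = 2.970/1 = 2.970
Smallest n/ν is G → limiting reagent.
n(E) = (1/3) × 5.240 = 1.747 mol

1.75 mol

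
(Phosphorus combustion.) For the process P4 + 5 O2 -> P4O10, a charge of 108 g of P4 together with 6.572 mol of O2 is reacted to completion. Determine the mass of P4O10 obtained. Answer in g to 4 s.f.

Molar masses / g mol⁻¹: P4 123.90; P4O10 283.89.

n(P4) = 108.0 / 123.90 = 0.8717 mol
n(O2) = 6.572 mol
n/ν for P4 = 0.8717/1 = 0.8717
n/ν for O2 = 6.572/5 = 1.314
Smallest n/ν is P4 → limiting reagent.
n(P4O10) = (1/1) × 0.8717 = 0.8717 mol
mass = 0.8717 × 283.89 = 247.5 g

247.5 g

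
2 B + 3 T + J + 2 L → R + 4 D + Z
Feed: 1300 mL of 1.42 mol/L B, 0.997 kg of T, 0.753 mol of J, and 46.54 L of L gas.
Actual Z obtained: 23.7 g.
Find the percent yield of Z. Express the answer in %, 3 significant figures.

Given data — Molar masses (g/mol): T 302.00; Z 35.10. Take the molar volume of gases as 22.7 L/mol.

89.7 %

n(B) = 1.42 × 1300/1000 = 1.846 mol
n(T) = 0.9970×1000 / 302.00 = 3.301 mol
n(J) = 0.7530 mol
n(L) = 46.54 / 22.7 = 2.050 mol
n/ν → B: 0.9230, T: 1.100, J: 0.7530, L: 1.025; J is limiting.
theoretical n(Z) = (1/1) × 0.7530 = 0.7530 mol → 26.43 g
% yield = 23.7 / 26.43 × 100 = 89.67 %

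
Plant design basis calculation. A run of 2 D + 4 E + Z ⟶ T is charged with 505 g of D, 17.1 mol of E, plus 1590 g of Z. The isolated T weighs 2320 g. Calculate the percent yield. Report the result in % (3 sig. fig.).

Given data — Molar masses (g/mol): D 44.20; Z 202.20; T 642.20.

n(D) = 505.0 / 44.20 = 11.43 mol
n(E) = 17.10 mol
n(Z) = 1590 / 202.20 = 7.864 mol
n/ν for D = 11.43/2 = 5.715
n/ν for E = 17.10/4 = 4.275
n/ν for Z = 7.864/1 = 7.864
Smallest n/ν is E → limiting reagent.
theoretical n(T) = (1/4) × 17.10 = 4.275 mol → 2745 g
% yield = 2320 / 2745 × 100 = 84.52 %

84.5 %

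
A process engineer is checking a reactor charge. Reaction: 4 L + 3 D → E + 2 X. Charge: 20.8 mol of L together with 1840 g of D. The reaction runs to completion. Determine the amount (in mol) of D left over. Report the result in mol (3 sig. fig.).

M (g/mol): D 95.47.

n(L) = 20.80 mol
n(D) = 1840 / 95.47 = 19.27 mol
n/ν for L = 20.80/4 = 5.200
n/ν for D = 19.27/3 = 6.423
Smallest n/ν is L → limiting reagent.
D consumed = (3/4) × 20.80 = 15.60 mol
D remaining = 19.27 − 15.60 = 3.670 mol

3.67 mol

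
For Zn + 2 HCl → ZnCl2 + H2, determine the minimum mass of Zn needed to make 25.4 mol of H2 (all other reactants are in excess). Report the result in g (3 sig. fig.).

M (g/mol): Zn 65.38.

1660 g

n(H2) = 25.40 mol
n(Zn) = (1/1) × 25.40 = 25.40 mol
mass = 25.40 × 65.38 = 1661 g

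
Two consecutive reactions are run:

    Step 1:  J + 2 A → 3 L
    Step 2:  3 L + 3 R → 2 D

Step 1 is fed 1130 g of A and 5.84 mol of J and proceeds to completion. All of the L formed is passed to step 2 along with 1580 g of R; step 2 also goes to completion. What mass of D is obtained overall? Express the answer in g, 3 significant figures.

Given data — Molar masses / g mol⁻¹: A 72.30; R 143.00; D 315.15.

Step 1:
n(A) = 1130 / 72.30 = 15.63 mol
n(J) = 5.840 mol
n/ν → A: 7.815, J: 5.840; J is limiting.
n(L) produced = (3/1) × 5.840 = 17.52 mol
Step 2:
n(L) available = 17.52 mol
n(R) = 1580 / 143.00 = 11.05 mol
n/ν → L: 5.840, R: 3.683; R is limiting.
n(D) = (2/3) × 11.05 = 7.367 mol
mass = 7.367 × 315.15 = 2322 g

2320 g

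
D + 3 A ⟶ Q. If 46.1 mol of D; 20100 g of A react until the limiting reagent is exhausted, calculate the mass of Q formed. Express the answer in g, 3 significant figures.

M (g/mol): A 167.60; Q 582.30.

23300 g

n(D) = 46.10 mol
n(A) = 20100 / 167.60 = 119.9 mol
n/ν for D = 46.10/1 = 46.10
n/ν for A = 119.9/3 = 39.97
Smallest n/ν is A → limiting reagent.
n(Q) = (1/3) × 119.9 = 39.97 mol
mass = 39.97 × 582.30 = 23270 g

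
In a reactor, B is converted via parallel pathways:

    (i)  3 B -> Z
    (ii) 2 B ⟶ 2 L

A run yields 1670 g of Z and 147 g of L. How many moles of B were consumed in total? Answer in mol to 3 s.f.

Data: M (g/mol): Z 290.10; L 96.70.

18.8 mol

n(Z) = 1670 / 290.10 = 5.757 mol
n(L) = 147 / 96.70 = 1.520 mol
n(B) via (i) = (3/1)×5.757 = 17.27 mol
n(B) via (ii) = (2/2)×1.520 = 1.520 mol
total n(B) = 17.27 + 1.520 = 18.79 mol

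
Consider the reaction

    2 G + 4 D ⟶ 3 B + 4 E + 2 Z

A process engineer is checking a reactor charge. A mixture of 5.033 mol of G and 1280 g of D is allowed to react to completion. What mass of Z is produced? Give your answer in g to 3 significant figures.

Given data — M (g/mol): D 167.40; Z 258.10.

n(G) = 5.033 mol
n(D) = 1280 / 167.40 = 7.646 mol
n/ν for G = 5.033/2 = 2.517
n/ν for D = 7.646/4 = 1.912
Smallest n/ν is D → limiting reagent.
n(Z) = (2/4) × 7.646 = 3.823 mol
mass = 3.823 × 258.10 = 986.7 g

987 g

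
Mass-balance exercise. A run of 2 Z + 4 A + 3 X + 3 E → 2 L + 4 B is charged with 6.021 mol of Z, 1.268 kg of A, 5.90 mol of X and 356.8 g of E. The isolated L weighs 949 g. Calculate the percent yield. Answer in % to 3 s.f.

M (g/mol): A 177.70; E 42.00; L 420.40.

n(Z) = 6.021 mol
n(A) = 1.268×1000 / 177.70 = 7.136 mol
n(X) = 5.900 mol
n(E) = 356.8 / 42.00 = 8.495 mol
n/ν for Z = 6.021/2 = 3.011
n/ν for A = 7.136/4 = 1.784
n/ν for X = 5.900/3 = 1.967
n/ν for E = 8.495/3 = 2.832
Smallest n/ν is A → limiting reagent.
theoretical n(L) = (2/4) × 7.136 = 3.568 mol → 1500 g
% yield = 949 / 1500 × 100 = 63.27 %

63.3 %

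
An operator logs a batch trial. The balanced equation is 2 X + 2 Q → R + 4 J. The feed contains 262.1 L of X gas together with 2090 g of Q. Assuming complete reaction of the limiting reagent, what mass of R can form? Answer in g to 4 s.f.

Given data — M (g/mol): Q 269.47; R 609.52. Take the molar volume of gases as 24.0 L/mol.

2364 g

n(X) = 262.1 / 24.0 = 10.92 mol
n(Q) = 2090 / 269.47 = 7.756 mol
n/ν → X: 5.460, Q: 3.878; Q is limiting.
n(R) = (1/2) × 7.756 = 3.878 mol
mass = 3.878 × 609.52 = 2364 g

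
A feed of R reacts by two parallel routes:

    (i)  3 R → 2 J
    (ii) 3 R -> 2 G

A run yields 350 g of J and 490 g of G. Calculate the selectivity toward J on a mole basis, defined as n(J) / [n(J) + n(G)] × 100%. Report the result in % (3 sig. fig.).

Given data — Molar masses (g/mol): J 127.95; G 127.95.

n(J) = 350 / 127.95 = 2.735 mol
n(G) = 490 / 127.95 = 3.830 mol
selectivity = 2.735/(2.735+3.830) × 100 = 41.66 %

41.7 %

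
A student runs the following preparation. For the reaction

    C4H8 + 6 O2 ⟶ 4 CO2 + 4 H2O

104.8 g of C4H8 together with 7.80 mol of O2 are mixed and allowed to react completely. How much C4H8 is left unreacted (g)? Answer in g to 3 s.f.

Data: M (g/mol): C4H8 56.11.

n(C4H8) = 104.8 / 56.11 = 1.868 mol
n(O2) = 7.800 mol
n/ν → C4H8: 1.868, O2: 1.300; O2 is limiting.
C4H8 consumed = (1/6) × 7.800 = 1.300 mol
C4H8 remaining = 1.868 − 1.300 = 0.5680 mol
mass = 0.5680 × 56.11 = 31.87 g

31.9 g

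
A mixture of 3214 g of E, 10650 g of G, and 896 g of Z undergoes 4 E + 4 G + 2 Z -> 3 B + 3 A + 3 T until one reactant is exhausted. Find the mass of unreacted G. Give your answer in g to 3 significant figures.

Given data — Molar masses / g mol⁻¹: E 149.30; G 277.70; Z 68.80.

4670 g

n(E) = 3214 / 149.30 = 21.53 mol
n(G) = 10650 / 277.70 = 38.35 mol
n(Z) = 896.0 / 68.80 = 13.02 mol
n/ν for E = 21.53/4 = 5.383
n/ν for G = 38.35/4 = 9.588
n/ν for Z = 13.02/2 = 6.510
Smallest n/ν is E → limiting reagent.
G consumed = (4/4) × 21.53 = 21.53 mol
G remaining = 38.35 − 21.53 = 16.82 mol
mass = 16.82 × 277.70 = 4671 g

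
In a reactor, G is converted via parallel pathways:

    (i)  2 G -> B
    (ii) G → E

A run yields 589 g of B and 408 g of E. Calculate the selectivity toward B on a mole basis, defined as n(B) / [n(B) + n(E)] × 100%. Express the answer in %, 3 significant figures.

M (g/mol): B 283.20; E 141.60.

41.9 %

n(B) = 589 / 283.20 = 2.080 mol
n(E) = 408 / 141.60 = 2.881 mol
selectivity = 2.080/(2.080+2.881) × 100 = 41.93 %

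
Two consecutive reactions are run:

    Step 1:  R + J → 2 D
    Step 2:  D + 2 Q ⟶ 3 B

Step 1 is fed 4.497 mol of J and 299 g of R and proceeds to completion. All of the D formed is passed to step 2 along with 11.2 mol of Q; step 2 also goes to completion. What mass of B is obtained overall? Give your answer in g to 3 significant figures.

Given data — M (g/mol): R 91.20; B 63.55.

1070 g

Step 1:
n(J) = 4.497 mol
n(R) = 299.0 / 91.20 = 3.279 mol
n/ν → J: 4.497, R: 3.279; R is limiting.
n(D) produced = (2/1) × 3.279 = 6.558 mol
Step 2:
n(D) available = 6.558 mol
n(Q) = 11.20 mol
n/ν → D: 6.558, Q: 5.600; Q is limiting.
n(B) = (3/2) × 11.20 = 16.80 mol
mass = 16.80 × 63.55 = 1068 g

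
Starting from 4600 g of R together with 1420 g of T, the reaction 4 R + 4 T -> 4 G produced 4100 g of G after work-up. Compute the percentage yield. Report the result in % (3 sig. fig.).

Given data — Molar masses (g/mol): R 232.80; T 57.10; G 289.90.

n(R) = 4600 / 232.80 = 19.76 mol
n(T) = 1420 / 57.10 = 24.87 mol
n/ν for R = 19.76/4 = 4.940
n/ν for T = 24.87/4 = 6.218
Smallest n/ν is R → limiting reagent.
theoretical n(G) = (4/4) × 19.76 = 19.76 mol → 5728 g
% yield = 4100 / 5728 × 100 = 71.58 %

71.6 %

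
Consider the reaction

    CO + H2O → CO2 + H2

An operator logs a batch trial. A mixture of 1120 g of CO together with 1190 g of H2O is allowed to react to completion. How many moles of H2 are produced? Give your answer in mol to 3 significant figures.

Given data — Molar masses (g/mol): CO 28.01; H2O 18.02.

n(CO) = 1120 / 28.01 = 39.99 mol
n(H2O) = 1190 / 18.02 = 66.04 mol
n/ν → CO: 39.99, H2O: 66.04; CO is limiting.
n(H2) = (1/1) × 39.99 = 39.99 mol

40.0 mol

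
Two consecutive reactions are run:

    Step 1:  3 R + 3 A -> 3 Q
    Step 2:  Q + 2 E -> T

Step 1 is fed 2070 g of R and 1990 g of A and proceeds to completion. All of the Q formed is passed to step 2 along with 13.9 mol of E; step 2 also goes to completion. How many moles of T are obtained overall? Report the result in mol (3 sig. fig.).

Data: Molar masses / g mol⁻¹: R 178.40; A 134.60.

6.95 mol

Step 1:
n(R) = 2070 / 178.40 = 11.60 mol
n(A) = 1990 / 134.60 = 14.78 mol
n/ν for R = 11.60/3 = 3.867
n/ν for A = 14.78/3 = 4.927
Smallest n/ν is R → limiting reagent.
n(Q) produced = (3/3) × 11.60 = 11.60 mol
Step 2:
n(Q) available = 11.60 mol
n(E) = 13.90 mol
n/ν for Q = 11.60/1 = 11.60
n/ν for E = 13.90/2 = 6.950
Smallest n/ν is E → limiting reagent.
n(T) = (1/2) × 13.90 = 6.950 mol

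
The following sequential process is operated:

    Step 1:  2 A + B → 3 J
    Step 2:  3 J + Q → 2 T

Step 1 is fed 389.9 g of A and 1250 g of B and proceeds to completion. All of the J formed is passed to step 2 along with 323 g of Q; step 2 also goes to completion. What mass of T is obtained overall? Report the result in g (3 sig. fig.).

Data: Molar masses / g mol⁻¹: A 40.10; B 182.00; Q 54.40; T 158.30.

Step 1:
n(A) = 389.9 / 40.10 = 9.723 mol
n(B) = 1250 / 182.00 = 6.868 mol
n/ν for A = 9.723/2 = 4.862
n/ν for B = 6.868/1 = 6.868
Smallest n/ν is A → limiting reagent.
n(J) produced = (3/2) × 9.723 = 14.58 mol
Step 2:
n(J) available = 14.58 mol
n(Q) = 323.0 / 54.40 = 5.938 mol
n/ν for J = 14.58/3 = 4.860
n/ν for Q = 5.938/1 = 5.938
Smallest n/ν is J → limiting reagent.
n(T) = (2/3) × 14.58 = 9.720 mol
mass = 9.720 × 158.30 = 1539 g

1540 g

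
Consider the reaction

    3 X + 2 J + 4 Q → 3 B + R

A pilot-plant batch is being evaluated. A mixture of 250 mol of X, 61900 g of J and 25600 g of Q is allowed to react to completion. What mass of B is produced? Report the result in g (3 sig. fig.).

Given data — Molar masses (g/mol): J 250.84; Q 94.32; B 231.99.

n(X) = 250.0 mol
n(J) = 61900 / 250.84 = 246.8 mol
n(Q) = 25600 / 94.32 = 271.4 mol
n/ν for X = 250.0/3 = 83.33
n/ν for J = 246.8/2 = 123.4
n/ν for Q = 271.4/4 = 67.85
Smallest n/ν is Q → limiting reagent.
n(B) = (3/4) × 271.4 = 203.6 mol
mass = 203.6 × 231.99 = 47230 g

47200 g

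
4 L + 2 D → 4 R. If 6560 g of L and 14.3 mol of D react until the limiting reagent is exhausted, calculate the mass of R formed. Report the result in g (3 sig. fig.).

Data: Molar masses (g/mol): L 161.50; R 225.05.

n(L) = 6560 / 161.50 = 40.62 mol
n(D) = 14.30 mol
n/ν → L: 10.16, D: 7.150; D is limiting.
n(R) = (4/2) × 14.30 = 28.60 mol
mass = 28.60 × 225.05 = 6436 g

6440 g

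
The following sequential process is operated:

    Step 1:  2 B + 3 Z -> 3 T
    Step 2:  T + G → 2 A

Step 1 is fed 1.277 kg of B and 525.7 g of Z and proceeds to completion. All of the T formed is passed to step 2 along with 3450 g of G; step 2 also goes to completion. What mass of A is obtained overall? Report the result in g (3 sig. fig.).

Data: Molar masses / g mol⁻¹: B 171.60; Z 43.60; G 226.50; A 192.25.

Step 1:
n(B) = 1.277×1000 / 171.60 = 7.442 mol
n(Z) = 525.7 / 43.60 = 12.06 mol
n/ν → B: 3.721, Z: 4.020; B is limiting.
n(T) produced = (3/2) × 7.442 = 11.16 mol
Step 2:
n(T) available = 11.16 mol
n(G) = 3450 / 226.50 = 15.23 mol
n/ν → T: 11.16, G: 15.23; T is limiting.
n(A) = (2/1) × 11.16 = 22.32 mol
mass = 22.32 × 192.25 = 4291 g

4290 g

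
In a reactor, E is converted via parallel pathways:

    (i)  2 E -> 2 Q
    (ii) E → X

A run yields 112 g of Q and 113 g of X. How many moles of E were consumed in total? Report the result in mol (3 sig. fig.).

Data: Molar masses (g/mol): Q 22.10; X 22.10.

10.2 mol

n(Q) = 112 / 22.10 = 5.068 mol
n(X) = 113 / 22.10 = 5.113 mol
n(E) via (i) = (2/2)×5.068 = 5.068 mol
n(E) via (ii) = (1/1)×5.113 = 5.113 mol
total n(E) = 5.068 + 5.113 = 10.18 mol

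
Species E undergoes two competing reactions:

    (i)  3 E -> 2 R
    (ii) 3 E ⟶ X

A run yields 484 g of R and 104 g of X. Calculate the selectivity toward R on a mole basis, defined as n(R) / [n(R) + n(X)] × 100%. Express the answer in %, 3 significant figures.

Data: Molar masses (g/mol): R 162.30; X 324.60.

n(R) = 484 / 162.30 = 2.982 mol
n(X) = 104 / 324.60 = 0.3204 mol
selectivity = 2.982/(2.982+0.3204) × 100 = 90.30 %

90.3 %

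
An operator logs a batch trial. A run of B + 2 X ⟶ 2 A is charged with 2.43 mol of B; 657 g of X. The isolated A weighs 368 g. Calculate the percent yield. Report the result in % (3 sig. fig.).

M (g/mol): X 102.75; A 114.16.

n(B) = 2.430 mol
n(X) = 657.0 / 102.75 = 6.394 mol
n/ν for B = 2.430/1 = 2.430
n/ν for X = 6.394/2 = 3.197
Smallest n/ν is B → limiting reagent.
theoretical n(A) = (2/1) × 2.430 = 4.860 mol → 554.8 g
% yield = 368 / 554.8 × 100 = 66.33 %

66.3 %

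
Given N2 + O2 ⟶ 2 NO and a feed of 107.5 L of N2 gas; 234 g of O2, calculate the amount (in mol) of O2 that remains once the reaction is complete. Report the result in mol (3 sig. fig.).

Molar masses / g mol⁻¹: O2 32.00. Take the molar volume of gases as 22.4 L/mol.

n(N2) = 107.5 / 22.4 = 4.799 mol
n(O2) = 234.0 / 32.00 = 7.313 mol
n/ν for N2 = 4.799/1 = 4.799
n/ν for O2 = 7.313/1 = 7.313
Smallest n/ν is N2 → limiting reagent.
O2 consumed = (1/1) × 4.799 = 4.799 mol
O2 remaining = 7.313 − 4.799 = 2.514 mol

2.51 mol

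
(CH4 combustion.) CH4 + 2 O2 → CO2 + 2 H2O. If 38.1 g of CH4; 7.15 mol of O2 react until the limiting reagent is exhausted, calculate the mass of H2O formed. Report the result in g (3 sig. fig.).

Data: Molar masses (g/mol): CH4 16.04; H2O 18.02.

85.6 g

n(CH4) = 38.10 / 16.04 = 2.375 mol
n(O2) = 7.150 mol
n/ν for CH4 = 2.375/1 = 2.375
n/ν for O2 = 7.150/2 = 3.575
Smallest n/ν is CH4 → limiting reagent.
n(H2O) = (2/1) × 2.375 = 4.750 mol
mass = 4.750 × 18.02 = 85.60 g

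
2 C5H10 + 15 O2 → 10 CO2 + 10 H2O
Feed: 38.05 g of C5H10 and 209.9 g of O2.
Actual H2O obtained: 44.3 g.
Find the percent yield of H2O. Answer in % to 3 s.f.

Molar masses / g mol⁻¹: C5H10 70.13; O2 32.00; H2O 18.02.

90.6 %

n(C5H10) = 38.05 / 70.13 = 0.5426 mol
n(O2) = 209.9 / 32.00 = 6.559 mol
n/ν for C5H10 = 0.5426/2 = 0.2713
n/ν for O2 = 6.559/15 = 0.4373
Smallest n/ν is C5H10 → limiting reagent.
theoretical n(H2O) = (10/2) × 0.5426 = 2.713 mol → 48.89 g
% yield = 44.3 / 48.89 × 100 = 90.61 %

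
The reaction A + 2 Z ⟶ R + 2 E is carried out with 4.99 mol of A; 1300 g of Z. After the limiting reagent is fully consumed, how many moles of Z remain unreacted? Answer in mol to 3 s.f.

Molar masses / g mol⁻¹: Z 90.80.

n(A) = 4.990 mol
n(Z) = 1300 / 90.80 = 14.32 mol
n/ν → A: 4.990, Z: 7.160; A is limiting.
Z consumed = (2/1) × 4.990 = 9.980 mol
Z remaining = 14.32 − 9.980 = 4.340 mol

4.34 mol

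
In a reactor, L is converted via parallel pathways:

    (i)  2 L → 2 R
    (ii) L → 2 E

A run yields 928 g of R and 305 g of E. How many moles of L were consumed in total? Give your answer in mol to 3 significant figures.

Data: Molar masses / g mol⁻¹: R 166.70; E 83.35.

n(R) = 928 / 166.70 = 5.567 mol
n(E) = 305 / 83.35 = 3.659 mol
n(L) via (i) = (2/2)×5.567 = 5.567 mol
n(L) via (ii) = (1/2)×3.659 = 1.830 mol
total n(L) = 5.567 + 1.830 = 7.397 mol

7.40 mol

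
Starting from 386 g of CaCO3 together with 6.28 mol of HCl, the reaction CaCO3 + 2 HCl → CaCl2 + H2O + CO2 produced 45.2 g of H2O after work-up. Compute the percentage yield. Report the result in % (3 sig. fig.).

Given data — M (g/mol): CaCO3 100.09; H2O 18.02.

79.9 %

n(CaCO3) = 386.0 / 100.09 = 3.857 mol
n(HCl) = 6.280 mol
n/ν for CaCO3 = 3.857/1 = 3.857
n/ν for HCl = 6.280/2 = 3.140
Smallest n/ν is HCl → limiting reagent.
theoretical n(H2O) = (1/2) × 6.280 = 3.140 mol → 56.58 g
% yield = 45.2 / 56.58 × 100 = 79.89 %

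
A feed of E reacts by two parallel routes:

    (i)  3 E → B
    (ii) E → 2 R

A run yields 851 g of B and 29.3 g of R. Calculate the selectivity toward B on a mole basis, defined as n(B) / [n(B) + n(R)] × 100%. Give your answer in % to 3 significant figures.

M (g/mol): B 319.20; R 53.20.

82.9 %

n(B) = 851 / 319.20 = 2.666 mol
n(R) = 29.3 / 53.20 = 0.5508 mol
selectivity = 2.666/(2.666+0.5508) × 100 = 82.88 %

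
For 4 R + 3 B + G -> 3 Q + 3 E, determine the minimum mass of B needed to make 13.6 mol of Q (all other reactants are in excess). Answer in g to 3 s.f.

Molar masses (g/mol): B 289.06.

n(Q) = 13.60 mol
n(B) = (3/3) × 13.60 = 13.60 mol
mass = 13.60 × 289.06 = 3931 g

3930 g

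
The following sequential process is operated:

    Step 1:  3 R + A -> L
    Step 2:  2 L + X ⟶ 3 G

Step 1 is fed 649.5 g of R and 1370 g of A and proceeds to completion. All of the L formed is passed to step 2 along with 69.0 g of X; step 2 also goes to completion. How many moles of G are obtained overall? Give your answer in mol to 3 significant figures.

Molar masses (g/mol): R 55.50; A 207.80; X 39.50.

Step 1:
n(R) = 649.5 / 55.50 = 11.70 mol
n(A) = 1370 / 207.80 = 6.593 mol
n/ν for R = 11.70/3 = 3.900
n/ν for A = 6.593/1 = 6.593
Smallest n/ν is R → limiting reagent.
n(L) produced = (1/3) × 11.70 = 3.900 mol
Step 2:
n(L) available = 3.900 mol
n(X) = 69.00 / 39.50 = 1.747 mol
n/ν for L = 3.900/2 = 1.950
n/ν for X = 1.747/1 = 1.747
Smallest n/ν is X → limiting reagent.
n(G) = (3/1) × 1.747 = 5.241 mol

5.24 mol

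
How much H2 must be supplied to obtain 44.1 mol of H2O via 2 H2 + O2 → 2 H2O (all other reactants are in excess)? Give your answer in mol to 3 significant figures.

n(H2O) = 44.10 mol
n(H2) = (2/2) × 44.10 = 44.10 mol

44.1 mol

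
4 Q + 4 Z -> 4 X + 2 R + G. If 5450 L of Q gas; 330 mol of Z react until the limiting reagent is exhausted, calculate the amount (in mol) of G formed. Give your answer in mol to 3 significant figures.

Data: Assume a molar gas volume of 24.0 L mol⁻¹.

56.8 mol

n(Q) = 5450 / 24.0 = 227.1 mol
n(Z) = 330.0 mol
n/ν for Q = 227.1/4 = 56.78
n/ν for Z = 330.0/4 = 82.50
Smallest n/ν is Q → limiting reagent.
n(G) = (1/4) × 227.1 = 56.78 mol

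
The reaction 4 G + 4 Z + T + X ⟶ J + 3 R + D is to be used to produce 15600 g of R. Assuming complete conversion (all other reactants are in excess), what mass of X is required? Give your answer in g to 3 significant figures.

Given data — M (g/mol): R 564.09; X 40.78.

376 g

n(R) = 15600 / 564.09 = 27.66 mol
n(X) = (1/3) × 27.66 = 9.220 mol
mass = 9.220 × 40.78 = 376.0 g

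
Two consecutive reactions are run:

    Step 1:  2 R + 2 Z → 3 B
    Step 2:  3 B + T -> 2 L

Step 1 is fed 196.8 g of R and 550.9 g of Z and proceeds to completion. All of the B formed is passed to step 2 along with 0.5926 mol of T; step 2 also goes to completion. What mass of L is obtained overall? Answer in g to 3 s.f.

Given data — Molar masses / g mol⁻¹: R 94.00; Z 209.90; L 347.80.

Step 1:
n(R) = 196.8 / 94.00 = 2.094 mol
n(Z) = 550.9 / 209.90 = 2.625 mol
n/ν for R = 2.094/2 = 1.047
n/ν for Z = 2.625/2 = 1.313
Smallest n/ν is R → limiting reagent.
n(B) produced = (3/2) × 2.094 = 3.141 mol
Step 2:
n(B) available = 3.141 mol
n(T) = 0.5926 mol
n/ν for B = 3.141/3 = 1.047
n/ν for T = 0.5926/1 = 0.5926
Smallest n/ν is T → limiting reagent.
n(L) = (2/1) × 0.5926 = 1.185 mol
mass = 1.185 × 347.80 = 412.1 g

412 g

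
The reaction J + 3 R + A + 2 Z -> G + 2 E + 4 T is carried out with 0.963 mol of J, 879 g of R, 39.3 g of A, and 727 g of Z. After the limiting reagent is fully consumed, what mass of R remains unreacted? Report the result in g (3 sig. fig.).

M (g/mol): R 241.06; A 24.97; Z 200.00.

183 g

n(J) = 0.9630 mol
n(R) = 879.0 / 241.06 = 3.646 mol
n(A) = 39.30 / 24.97 = 1.574 mol
n(Z) = 727.0 / 200.00 = 3.635 mol
n/ν for J = 0.9630/1 = 0.9630
n/ν for R = 3.646/3 = 1.215
n/ν for A = 1.574/1 = 1.574
n/ν for Z = 3.635/2 = 1.818
Smallest n/ν is J → limiting reagent.
R consumed = (3/1) × 0.9630 = 2.889 mol
R remaining = 3.646 − 2.889 = 0.7570 mol
mass = 0.7570 × 241.06 = 182.5 g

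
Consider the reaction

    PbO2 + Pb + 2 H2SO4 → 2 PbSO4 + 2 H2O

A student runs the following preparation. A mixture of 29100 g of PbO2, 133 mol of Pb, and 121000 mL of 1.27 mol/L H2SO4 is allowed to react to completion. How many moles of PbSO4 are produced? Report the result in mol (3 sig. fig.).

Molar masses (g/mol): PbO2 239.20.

n(PbO2) = 29100 / 239.20 = 121.7 mol
n(Pb) = 133.0 mol
n(H2SO4) = 1.27 × 121000/1000 = 153.7 mol
n/ν for PbO2 = 121.7/1 = 121.7
n/ν for Pb = 133.0/1 = 133.0
n/ν for H2SO4 = 153.7/2 = 76.85
Smallest n/ν is H2SO4 → limiting reagent.
n(PbSO4) = (2/2) × 153.7 = 153.7 mol

154 mol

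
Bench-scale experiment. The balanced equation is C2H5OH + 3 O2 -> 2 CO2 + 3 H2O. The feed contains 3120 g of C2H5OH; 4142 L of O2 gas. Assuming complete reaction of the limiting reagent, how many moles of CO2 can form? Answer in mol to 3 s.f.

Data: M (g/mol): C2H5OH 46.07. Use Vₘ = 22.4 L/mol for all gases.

123 mol

n(C2H5OH) = 3120 / 46.07 = 67.72 mol
n(O2) = 4142 / 22.4 = 184.9 mol
n/ν for C2H5OH = 67.72/1 = 67.72
n/ν for O2 = 184.9/3 = 61.63
Smallest n/ν is O2 → limiting reagent.
n(CO2) = (2/3) × 184.9 = 123.3 mol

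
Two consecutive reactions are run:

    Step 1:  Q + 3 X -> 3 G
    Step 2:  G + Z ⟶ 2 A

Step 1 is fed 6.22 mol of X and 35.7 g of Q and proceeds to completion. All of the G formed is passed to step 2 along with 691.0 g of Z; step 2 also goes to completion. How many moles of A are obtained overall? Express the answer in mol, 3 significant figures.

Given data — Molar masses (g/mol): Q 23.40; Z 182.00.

7.59 mol

Step 1:
n(X) = 6.220 mol
n(Q) = 35.70 / 23.40 = 1.526 mol
n/ν for X = 6.220/3 = 2.073
n/ν for Q = 1.526/1 = 1.526
Smallest n/ν is Q → limiting reagent.
n(G) produced = (3/1) × 1.526 = 4.578 mol
Step 2:
n(G) available = 4.578 mol
n(Z) = 691.0 / 182.00 = 3.797 mol
n/ν for G = 4.578/1 = 4.578
n/ν for Z = 3.797/1 = 3.797
Smallest n/ν is Z → limiting reagent.
n(A) = (2/1) × 3.797 = 7.594 mol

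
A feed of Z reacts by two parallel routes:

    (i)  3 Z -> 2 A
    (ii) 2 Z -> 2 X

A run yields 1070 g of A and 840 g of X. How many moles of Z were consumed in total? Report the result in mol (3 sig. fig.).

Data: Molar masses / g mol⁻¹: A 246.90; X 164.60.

11.6 mol

n(A) = 1070 / 246.90 = 4.334 mol
n(X) = 840 / 164.60 = 5.103 mol
n(Z) via (i) = (3/2)×4.334 = 6.501 mol
n(Z) via (ii) = (2/2)×5.103 = 5.103 mol
total n(Z) = 6.501 + 5.103 = 11.60 mol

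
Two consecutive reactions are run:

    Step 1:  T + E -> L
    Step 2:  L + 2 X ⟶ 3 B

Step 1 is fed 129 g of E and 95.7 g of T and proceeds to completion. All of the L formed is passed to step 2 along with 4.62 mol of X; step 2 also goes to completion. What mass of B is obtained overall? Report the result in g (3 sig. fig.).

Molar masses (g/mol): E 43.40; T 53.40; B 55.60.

299 g

Step 1:
n(E) = 129.0 / 43.40 = 2.972 mol
n(T) = 95.70 / 53.40 = 1.792 mol
n/ν → E: 2.972, T: 1.792; T is limiting.
n(L) produced = (1/1) × 1.792 = 1.792 mol
Step 2:
n(L) available = 1.792 mol
n(X) = 4.620 mol
n/ν → L: 1.792, X: 2.310; L is limiting.
n(B) = (3/1) × 1.792 = 5.376 mol
mass = 5.376 × 55.60 = 298.9 g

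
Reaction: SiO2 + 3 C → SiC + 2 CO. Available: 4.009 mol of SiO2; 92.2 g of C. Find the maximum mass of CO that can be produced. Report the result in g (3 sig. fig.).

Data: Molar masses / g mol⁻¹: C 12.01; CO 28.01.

143 g

n(SiO2) = 4.009 mol
n(C) = 92.20 / 12.01 = 7.677 mol
n/ν for SiO2 = 4.009/1 = 4.009
n/ν for C = 7.677/3 = 2.559
Smallest n/ν is C → limiting reagent.
n(CO) = (2/3) × 7.677 = 5.118 mol
mass = 5.118 × 28.01 = 143.4 g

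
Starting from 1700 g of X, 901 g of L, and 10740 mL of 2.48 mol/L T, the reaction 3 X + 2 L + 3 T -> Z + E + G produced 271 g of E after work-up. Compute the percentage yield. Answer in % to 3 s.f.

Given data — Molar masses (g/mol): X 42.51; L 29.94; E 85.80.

n(X) = 1700 / 42.51 = 39.99 mol
n(L) = 901.0 / 29.94 = 30.09 mol
n(T) = 2.48 × 10740/1000 = 26.64 mol
n/ν for X = 39.99/3 = 13.33
n/ν for L = 30.09/2 = 15.05
n/ν for T = 26.64/3 = 8.880
Smallest n/ν is T → limiting reagent.
theoretical n(E) = (1/3) × 26.64 = 8.880 mol → 761.9 g
% yield = 271 / 761.9 × 100 = 35.57 %

35.6 %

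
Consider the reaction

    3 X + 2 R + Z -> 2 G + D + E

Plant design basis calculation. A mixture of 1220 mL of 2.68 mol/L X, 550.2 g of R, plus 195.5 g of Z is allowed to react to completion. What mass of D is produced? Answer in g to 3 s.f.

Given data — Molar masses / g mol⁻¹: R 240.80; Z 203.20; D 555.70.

535 g

n(X) = 2.68 × 1220/1000 = 3.270 mol
n(R) = 550.2 / 240.80 = 2.285 mol
n(Z) = 195.5 / 203.20 = 0.9621 mol
n/ν for X = 3.270/3 = 1.090
n/ν for R = 2.285/2 = 1.143
n/ν for Z = 0.9621/1 = 0.9621
Smallest n/ν is Z → limiting reagent.
n(D) = (1/1) × 0.9621 = 0.9621 mol
mass = 0.9621 × 555.70 = 534.6 g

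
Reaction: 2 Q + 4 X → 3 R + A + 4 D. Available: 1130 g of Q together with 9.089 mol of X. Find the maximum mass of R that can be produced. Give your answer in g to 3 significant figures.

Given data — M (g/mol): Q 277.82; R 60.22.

n(Q) = 1130 / 277.82 = 4.067 mol
n(X) = 9.089 mol
n/ν for Q = 4.067/2 = 2.034
n/ν for X = 9.089/4 = 2.272
Smallest n/ν is Q → limiting reagent.
n(R) = (3/2) × 4.067 = 6.101 mol
mass = 6.101 × 60.22 = 367.4 g

367 g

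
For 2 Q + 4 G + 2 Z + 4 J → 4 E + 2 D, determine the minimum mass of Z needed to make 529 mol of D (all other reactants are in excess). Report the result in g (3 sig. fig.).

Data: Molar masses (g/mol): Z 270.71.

143000 g

n(D) = 529.0 mol
n(Z) = (2/2) × 529.0 = 529.0 mol
mass = 529.0 × 270.71 = 143200 g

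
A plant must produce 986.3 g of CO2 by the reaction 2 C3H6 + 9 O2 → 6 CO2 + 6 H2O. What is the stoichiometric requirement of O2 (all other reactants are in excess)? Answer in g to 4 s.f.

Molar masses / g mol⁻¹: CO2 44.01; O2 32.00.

n(CO2) = 986.3 / 44.01 = 22.41 mol
n(O2) = (9/6) × 22.41 = 33.62 mol
mass = 33.62 × 32.00 = 1076 g

1076 g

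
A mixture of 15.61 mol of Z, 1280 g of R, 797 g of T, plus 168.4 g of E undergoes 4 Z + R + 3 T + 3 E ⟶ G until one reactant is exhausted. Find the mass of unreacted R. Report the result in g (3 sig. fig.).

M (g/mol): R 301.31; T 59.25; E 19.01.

390 g

n(Z) = 15.61 mol
n(R) = 1280 / 301.31 = 4.248 mol
n(T) = 797.0 / 59.25 = 13.45 mol
n(E) = 168.4 / 19.01 = 8.858 mol
n/ν → Z: 3.903, R: 4.248, T: 4.483, E: 2.953; E is limiting.
R consumed = (1/3) × 8.858 = 2.953 mol
R remaining = 4.248 − 2.953 = 1.295 mol
mass = 1.295 × 301.31 = 390.2 g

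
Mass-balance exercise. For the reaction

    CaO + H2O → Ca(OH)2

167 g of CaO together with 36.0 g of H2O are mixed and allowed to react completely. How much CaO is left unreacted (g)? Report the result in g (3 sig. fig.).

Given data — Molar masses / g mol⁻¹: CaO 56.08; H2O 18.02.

n(CaO) = 167.0 / 56.08 = 2.978 mol
n(H2O) = 36.00 / 18.02 = 1.998 mol
n/ν for CaO = 2.978/1 = 2.978
n/ν for H2O = 1.998/1 = 1.998
Smallest n/ν is H2O → limiting reagent.
CaO consumed = (1/1) × 1.998 = 1.998 mol
CaO remaining = 2.978 − 1.998 = 0.9800 mol
mass = 0.9800 × 56.08 = 54.96 g

55.0 g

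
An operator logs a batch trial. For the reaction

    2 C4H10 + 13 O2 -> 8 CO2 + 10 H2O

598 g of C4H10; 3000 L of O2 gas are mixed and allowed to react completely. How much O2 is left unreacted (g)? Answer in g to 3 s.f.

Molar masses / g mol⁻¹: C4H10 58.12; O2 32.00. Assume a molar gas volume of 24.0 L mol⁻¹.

n(C4H10) = 598.0 / 58.12 = 10.29 mol
n(O2) = 3000 / 24.0 = 125.0 mol
n/ν for C4H10 = 10.29/2 = 5.145
n/ν for O2 = 125.0/13 = 9.615
Smallest n/ν is C4H10 → limiting reagent.
O2 consumed = (13/2) × 10.29 = 66.89 mol
O2 remaining = 125.0 − 66.89 = 58.11 mol
mass = 58.11 × 32.00 = 1860 g

1860 g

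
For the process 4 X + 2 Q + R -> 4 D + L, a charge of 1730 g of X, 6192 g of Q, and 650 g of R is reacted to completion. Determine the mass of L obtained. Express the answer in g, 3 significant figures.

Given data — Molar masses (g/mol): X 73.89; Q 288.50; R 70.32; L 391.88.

2290 g

n(X) = 1730 / 73.89 = 23.41 mol
n(Q) = 6192 / 288.50 = 21.46 mol
n(R) = 650.0 / 70.32 = 9.243 mol
n/ν for X = 23.41/4 = 5.853
n/ν for Q = 21.46/2 = 10.73
n/ν for R = 9.243/1 = 9.243
Smallest n/ν is X → limiting reagent.
n(L) = (1/4) × 23.41 = 5.853 mol
mass = 5.853 × 391.88 = 2294 g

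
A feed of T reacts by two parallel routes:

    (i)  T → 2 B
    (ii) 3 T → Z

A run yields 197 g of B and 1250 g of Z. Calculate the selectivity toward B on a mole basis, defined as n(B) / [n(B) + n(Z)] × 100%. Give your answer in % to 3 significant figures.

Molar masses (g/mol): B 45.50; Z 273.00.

n(B) = 197 / 45.50 = 4.330 mol
n(Z) = 1250 / 273.00 = 4.579 mol
selectivity = 4.330/(4.330+4.579) × 100 = 48.60 %

48.6 %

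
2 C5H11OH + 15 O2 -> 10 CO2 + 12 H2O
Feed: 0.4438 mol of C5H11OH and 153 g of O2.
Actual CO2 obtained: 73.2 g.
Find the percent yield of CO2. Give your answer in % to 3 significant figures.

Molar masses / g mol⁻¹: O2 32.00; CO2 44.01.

n(C5H11OH) = 0.4438 mol
n(O2) = 153.0 / 32.00 = 4.781 mol
n/ν for C5H11OH = 0.4438/2 = 0.2219
n/ν for O2 = 4.781/15 = 0.3187
Smallest n/ν is C5H11OH → limiting reagent.
theoretical n(CO2) = (10/2) × 0.4438 = 2.219 mol → 97.66 g
% yield = 73.2 / 97.66 × 100 = 74.95 %

75.0 %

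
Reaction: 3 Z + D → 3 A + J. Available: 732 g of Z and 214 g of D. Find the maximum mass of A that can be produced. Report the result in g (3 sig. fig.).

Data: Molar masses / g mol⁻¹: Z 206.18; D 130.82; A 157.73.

n(Z) = 732.0 / 206.18 = 3.550 mol
n(D) = 214.0 / 130.82 = 1.636 mol
n/ν for Z = 3.550/3 = 1.183
n/ν for D = 1.636/1 = 1.636
Smallest n/ν is Z → limiting reagent.
n(A) = (3/3) × 3.550 = 3.550 mol
mass = 3.550 × 157.73 = 559.9 g

560 g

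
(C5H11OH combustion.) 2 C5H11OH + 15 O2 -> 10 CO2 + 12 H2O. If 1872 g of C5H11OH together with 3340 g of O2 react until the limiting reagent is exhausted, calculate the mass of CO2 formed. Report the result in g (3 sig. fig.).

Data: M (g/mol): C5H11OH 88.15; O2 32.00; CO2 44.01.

3060 g

n(C5H11OH) = 1872 / 88.15 = 21.24 mol
n(O2) = 3340 / 32.00 = 104.4 mol
n/ν for C5H11OH = 21.24/2 = 10.62
n/ν for O2 = 104.4/15 = 6.960
Smallest n/ν is O2 → limiting reagent.
n(CO2) = (10/15) × 104.4 = 69.60 mol
mass = 69.60 × 44.01 = 3063 g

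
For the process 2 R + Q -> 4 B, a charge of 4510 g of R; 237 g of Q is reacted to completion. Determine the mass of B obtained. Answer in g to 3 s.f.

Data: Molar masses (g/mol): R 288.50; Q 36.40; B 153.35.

n(R) = 4510 / 288.50 = 15.63 mol
n(Q) = 237.0 / 36.40 = 6.511 mol
n/ν → R: 7.815, Q: 6.511; Q is limiting.
n(B) = (4/1) × 6.511 = 26.04 mol
mass = 26.04 × 153.35 = 3993 g

3990 g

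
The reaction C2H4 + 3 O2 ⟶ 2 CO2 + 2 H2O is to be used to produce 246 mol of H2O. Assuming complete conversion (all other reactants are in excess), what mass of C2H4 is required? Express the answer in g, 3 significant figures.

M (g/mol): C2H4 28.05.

3450 g

n(H2O) = 246.0 mol
n(C2H4) = (1/2) × 246.0 = 123.0 mol
mass = 123.0 × 28.05 = 3450 g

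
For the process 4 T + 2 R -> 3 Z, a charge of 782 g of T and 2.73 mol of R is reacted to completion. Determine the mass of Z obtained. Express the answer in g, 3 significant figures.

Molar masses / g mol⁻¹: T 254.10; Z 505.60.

n(T) = 782.0 / 254.10 = 3.078 mol
n(R) = 2.730 mol
n/ν → T: 0.7695, R: 1.365; T is limiting.
n(Z) = (3/4) × 3.078 = 2.309 mol
mass = 2.309 × 505.60 = 1167 g

1170 g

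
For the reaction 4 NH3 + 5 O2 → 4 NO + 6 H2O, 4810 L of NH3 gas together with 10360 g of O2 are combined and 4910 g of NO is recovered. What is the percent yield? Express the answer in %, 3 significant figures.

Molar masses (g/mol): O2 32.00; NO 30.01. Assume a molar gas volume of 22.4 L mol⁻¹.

n(NH3) = 4810 / 22.4 = 214.7 mol
n(O2) = 10360 / 32.00 = 323.8 mol
n/ν for NH3 = 214.7/4 = 53.68
n/ν for O2 = 323.8/5 = 64.76
Smallest n/ν is NH3 → limiting reagent.
theoretical n(NO) = (4/4) × 214.7 = 214.7 mol → 6443 g
% yield = 4910 / 6443 × 100 = 76.21 %

76.2 %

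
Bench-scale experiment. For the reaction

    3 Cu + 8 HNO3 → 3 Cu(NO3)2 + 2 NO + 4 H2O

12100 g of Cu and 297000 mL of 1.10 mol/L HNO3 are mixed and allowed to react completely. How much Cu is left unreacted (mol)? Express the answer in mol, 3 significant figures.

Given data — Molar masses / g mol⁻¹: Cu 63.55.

n(Cu) = 12100 / 63.55 = 190.4 mol
n(HNO3) = 1.10 × 297000/1000 = 326.7 mol
n/ν for Cu = 190.4/3 = 63.47
n/ν for HNO3 = 326.7/8 = 40.84
Smallest n/ν is HNO3 → limiting reagent.
Cu consumed = (3/8) × 326.7 = 122.5 mol
Cu remaining = 190.4 − 122.5 = 67.90 mol

67.9 mol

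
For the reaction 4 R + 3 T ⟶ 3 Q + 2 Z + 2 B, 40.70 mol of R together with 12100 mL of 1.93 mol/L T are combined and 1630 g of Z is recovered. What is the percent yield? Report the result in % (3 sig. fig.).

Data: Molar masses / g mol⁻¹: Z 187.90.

n(R) = 40.70 mol
n(T) = 1.93 × 12100/1000 = 23.35 mol
n/ν for R = 40.70/4 = 10.18
n/ν for T = 23.35/3 = 7.783
Smallest n/ν is T → limiting reagent.
theoretical n(Z) = (2/3) × 23.35 = 15.57 mol → 2926 g
% yield = 1630 / 2926 × 100 = 55.71 %

55.7 %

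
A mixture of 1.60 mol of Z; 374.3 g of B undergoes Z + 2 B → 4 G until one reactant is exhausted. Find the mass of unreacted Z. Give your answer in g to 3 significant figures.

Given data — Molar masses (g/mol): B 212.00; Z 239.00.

171 g

n(Z) = 1.600 mol
n(B) = 374.3 / 212.00 = 1.766 mol
n/ν for Z = 1.600/1 = 1.600
n/ν for B = 1.766/2 = 0.8830
Smallest n/ν is B → limiting reagent.
Z consumed = (1/2) × 1.766 = 0.8830 mol
Z remaining = 1.600 − 0.8830 = 0.7170 mol
mass = 0.7170 × 239.00 = 171.4 g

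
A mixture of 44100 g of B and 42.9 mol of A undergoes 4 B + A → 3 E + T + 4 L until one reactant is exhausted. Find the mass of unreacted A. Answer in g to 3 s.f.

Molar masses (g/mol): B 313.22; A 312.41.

2410 g

n(B) = 44100 / 313.22 = 140.8 mol
n(A) = 42.90 mol
n/ν for B = 140.8/4 = 35.20
n/ν for A = 42.90/1 = 42.90
Smallest n/ν is B → limiting reagent.
A consumed = (1/4) × 140.8 = 35.20 mol
A remaining = 42.90 − 35.20 = 7.700 mol
mass = 7.700 × 312.41 = 2406 g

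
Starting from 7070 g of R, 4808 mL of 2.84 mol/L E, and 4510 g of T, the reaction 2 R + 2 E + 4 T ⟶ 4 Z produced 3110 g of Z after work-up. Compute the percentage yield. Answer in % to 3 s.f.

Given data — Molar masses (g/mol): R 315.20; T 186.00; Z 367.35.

34.9 %

n(R) = 7070 / 315.20 = 22.43 mol
n(E) = 2.84 × 4808/1000 = 13.65 mol
n(T) = 4510 / 186.00 = 24.25 mol
n/ν for R = 22.43/2 = 11.22
n/ν for E = 13.65/2 = 6.825
n/ν for T = 24.25/4 = 6.063
Smallest n/ν is T → limiting reagent.
theoretical n(Z) = (4/4) × 24.25 = 24.25 mol → 8908 g
% yield = 3110 / 8908 × 100 = 34.91 %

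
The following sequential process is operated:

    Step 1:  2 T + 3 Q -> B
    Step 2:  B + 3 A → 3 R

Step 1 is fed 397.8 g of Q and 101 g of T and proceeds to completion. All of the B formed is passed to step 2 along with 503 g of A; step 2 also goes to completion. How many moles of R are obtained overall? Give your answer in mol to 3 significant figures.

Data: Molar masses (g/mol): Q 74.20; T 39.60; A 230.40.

2.18 mol

Step 1:
n(Q) = 397.8 / 74.20 = 5.361 mol
n(T) = 101.0 / 39.60 = 2.551 mol
n/ν for Q = 5.361/3 = 1.787
n/ν for T = 2.551/2 = 1.276
Smallest n/ν is T → limiting reagent.
n(B) produced = (1/2) × 2.551 = 1.276 mol
Step 2:
n(B) available = 1.276 mol
n(A) = 503.0 / 230.40 = 2.183 mol
n/ν for B = 1.276/1 = 1.276
n/ν for A = 2.183/3 = 0.7277
Smallest n/ν is A → limiting reagent.
n(R) = (3/3) × 2.183 = 2.183 mol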